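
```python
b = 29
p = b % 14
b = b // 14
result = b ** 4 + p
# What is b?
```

Trace (tracking b):
b = 29  # -> b = 29
p = b % 14  # -> p = 1
b = b // 14  # -> b = 2
result = b ** 4 + p  # -> result = 17

Answer: 2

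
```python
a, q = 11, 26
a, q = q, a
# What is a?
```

Trace (tracking a):
a, q = (11, 26)  # -> a = 11, q = 26
a, q = (q, a)  # -> a = 26, q = 11

Answer: 26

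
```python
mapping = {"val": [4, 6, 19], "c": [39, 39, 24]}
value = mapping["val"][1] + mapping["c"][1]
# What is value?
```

Trace (tracking value):
mapping = {'val': [4, 6, 19], 'c': [39, 39, 24]}  # -> mapping = {'val': [4, 6, 19], 'c': [39, 39, 24]}
value = mapping['val'][1] + mapping['c'][1]  # -> value = 45

Answer: 45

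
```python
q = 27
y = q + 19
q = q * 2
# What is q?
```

Trace (tracking q):
q = 27  # -> q = 27
y = q + 19  # -> y = 46
q = q * 2  # -> q = 54

Answer: 54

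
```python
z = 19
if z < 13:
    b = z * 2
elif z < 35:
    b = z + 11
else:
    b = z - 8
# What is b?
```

Answer: 30

Derivation:
Trace (tracking b):
z = 19  # -> z = 19
if z < 13:  # condition is False
elif z < 35:  # condition is True
    b = z + 11  # -> b = 30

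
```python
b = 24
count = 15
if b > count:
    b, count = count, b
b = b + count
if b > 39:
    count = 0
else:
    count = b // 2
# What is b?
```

Answer: 39

Derivation:
Trace (tracking b):
b = 24  # -> b = 24
count = 15  # -> count = 15
if b > count:  # condition is True
    b, count = (count, b)  # -> b = 15, count = 24
b = b + count  # -> b = 39
if b > 39:  # condition is False
else:
    count = b // 2  # -> count = 19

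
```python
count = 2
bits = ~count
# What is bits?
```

Trace (tracking bits):
count = 2  # -> count = 2
bits = ~count  # -> bits = -3

Answer: -3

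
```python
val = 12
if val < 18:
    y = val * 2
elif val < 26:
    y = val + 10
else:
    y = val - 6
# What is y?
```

Trace (tracking y):
val = 12  # -> val = 12
if val < 18:  # condition is True
    y = val * 2  # -> y = 24

Answer: 24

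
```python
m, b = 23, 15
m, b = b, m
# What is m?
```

Answer: 15

Derivation:
Trace (tracking m):
m, b = (23, 15)  # -> m = 23, b = 15
m, b = (b, m)  # -> m = 15, b = 23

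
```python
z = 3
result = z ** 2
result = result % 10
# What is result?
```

Answer: 9

Derivation:
Trace (tracking result):
z = 3  # -> z = 3
result = z ** 2  # -> result = 9
result = result % 10  # -> result = 9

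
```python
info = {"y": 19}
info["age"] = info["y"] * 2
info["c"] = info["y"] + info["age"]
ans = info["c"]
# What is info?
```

Answer: {'y': 19, 'age': 38, 'c': 57}

Derivation:
Trace (tracking info):
info = {'y': 19}  # -> info = {'y': 19}
info['age'] = info['y'] * 2  # -> info = {'y': 19, 'age': 38}
info['c'] = info['y'] + info['age']  # -> info = {'y': 19, 'age': 38, 'c': 57}
ans = info['c']  # -> ans = 57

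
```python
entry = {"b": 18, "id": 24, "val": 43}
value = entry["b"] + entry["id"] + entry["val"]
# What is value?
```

Answer: 85

Derivation:
Trace (tracking value):
entry = {'b': 18, 'id': 24, 'val': 43}  # -> entry = {'b': 18, 'id': 24, 'val': 43}
value = entry['b'] + entry['id'] + entry['val']  # -> value = 85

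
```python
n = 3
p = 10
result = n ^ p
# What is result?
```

Answer: 9

Derivation:
Trace (tracking result):
n = 3  # -> n = 3
p = 10  # -> p = 10
result = n ^ p  # -> result = 9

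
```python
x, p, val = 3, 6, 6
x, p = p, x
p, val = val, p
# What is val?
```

Answer: 3

Derivation:
Trace (tracking val):
x, p, val = (3, 6, 6)  # -> x = 3, p = 6, val = 6
x, p = (p, x)  # -> x = 6, p = 3
p, val = (val, p)  # -> p = 6, val = 3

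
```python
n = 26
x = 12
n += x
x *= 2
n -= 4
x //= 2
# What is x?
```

Trace (tracking x):
n = 26  # -> n = 26
x = 12  # -> x = 12
n += x  # -> n = 38
x *= 2  # -> x = 24
n -= 4  # -> n = 34
x //= 2  # -> x = 12

Answer: 12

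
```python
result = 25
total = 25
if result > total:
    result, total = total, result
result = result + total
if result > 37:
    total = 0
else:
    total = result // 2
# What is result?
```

Answer: 50

Derivation:
Trace (tracking result):
result = 25  # -> result = 25
total = 25  # -> total = 25
if result > total:  # condition is False
result = result + total  # -> result = 50
if result > 37:  # condition is True
    total = 0  # -> total = 0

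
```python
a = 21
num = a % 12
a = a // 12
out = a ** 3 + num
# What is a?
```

Trace (tracking a):
a = 21  # -> a = 21
num = a % 12  # -> num = 9
a = a // 12  # -> a = 1
out = a ** 3 + num  # -> out = 10

Answer: 1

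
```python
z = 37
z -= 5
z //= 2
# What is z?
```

Answer: 16

Derivation:
Trace (tracking z):
z = 37  # -> z = 37
z -= 5  # -> z = 32
z //= 2  # -> z = 16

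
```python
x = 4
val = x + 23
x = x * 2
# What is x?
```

Trace (tracking x):
x = 4  # -> x = 4
val = x + 23  # -> val = 27
x = x * 2  # -> x = 8

Answer: 8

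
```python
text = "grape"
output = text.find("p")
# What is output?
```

Trace (tracking output):
text = 'grape'  # -> text = 'grape'
output = text.find('p')  # -> output = 3

Answer: 3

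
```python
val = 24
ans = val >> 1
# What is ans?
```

Trace (tracking ans):
val = 24  # -> val = 24
ans = val >> 1  # -> ans = 12

Answer: 12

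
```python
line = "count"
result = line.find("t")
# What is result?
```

Answer: 4

Derivation:
Trace (tracking result):
line = 'count'  # -> line = 'count'
result = line.find('t')  # -> result = 4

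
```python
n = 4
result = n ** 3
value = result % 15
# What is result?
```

Answer: 64

Derivation:
Trace (tracking result):
n = 4  # -> n = 4
result = n ** 3  # -> result = 64
value = result % 15  # -> value = 4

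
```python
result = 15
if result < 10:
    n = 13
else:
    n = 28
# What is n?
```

Trace (tracking n):
result = 15  # -> result = 15
if result < 10:  # condition is False
else:
    n = 28  # -> n = 28

Answer: 28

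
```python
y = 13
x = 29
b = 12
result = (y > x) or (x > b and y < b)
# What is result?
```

Trace (tracking result):
y = 13  # -> y = 13
x = 29  # -> x = 29
b = 12  # -> b = 12
result = y > x or (x > b and y < b)  # -> result = False

Answer: False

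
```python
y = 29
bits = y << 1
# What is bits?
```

Trace (tracking bits):
y = 29  # -> y = 29
bits = y << 1  # -> bits = 58

Answer: 58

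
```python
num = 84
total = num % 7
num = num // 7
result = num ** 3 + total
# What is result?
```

Answer: 1728

Derivation:
Trace (tracking result):
num = 84  # -> num = 84
total = num % 7  # -> total = 0
num = num // 7  # -> num = 12
result = num ** 3 + total  # -> result = 1728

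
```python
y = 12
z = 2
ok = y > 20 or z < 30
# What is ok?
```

Trace (tracking ok):
y = 12  # -> y = 12
z = 2  # -> z = 2
ok = y > 20 or z < 30  # -> ok = True

Answer: True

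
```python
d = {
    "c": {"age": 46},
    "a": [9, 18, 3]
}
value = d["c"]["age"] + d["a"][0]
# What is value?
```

Trace (tracking value):
d = {'c': {'age': 46}, 'a': [9, 18, 3]}  # -> d = {'c': {'age': 46}, 'a': [9, 18, 3]}
value = d['c']['age'] + d['a'][0]  # -> value = 55

Answer: 55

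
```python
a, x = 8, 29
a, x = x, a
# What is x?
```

Trace (tracking x):
a, x = (8, 29)  # -> a = 8, x = 29
a, x = (x, a)  # -> a = 29, x = 8

Answer: 8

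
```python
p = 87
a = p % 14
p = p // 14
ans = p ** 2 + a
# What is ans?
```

Trace (tracking ans):
p = 87  # -> p = 87
a = p % 14  # -> a = 3
p = p // 14  # -> p = 6
ans = p ** 2 + a  # -> ans = 39

Answer: 39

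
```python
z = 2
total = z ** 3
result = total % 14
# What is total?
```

Answer: 8

Derivation:
Trace (tracking total):
z = 2  # -> z = 2
total = z ** 3  # -> total = 8
result = total % 14  # -> result = 8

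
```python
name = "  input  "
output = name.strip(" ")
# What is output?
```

Trace (tracking output):
name = '  input  '  # -> name = '  input  '
output = name.strip(' ')  # -> output = 'input'

Answer: 'input'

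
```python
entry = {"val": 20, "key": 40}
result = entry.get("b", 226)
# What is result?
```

Answer: 226

Derivation:
Trace (tracking result):
entry = {'val': 20, 'key': 40}  # -> entry = {'val': 20, 'key': 40}
result = entry.get('b', 226)  # -> result = 226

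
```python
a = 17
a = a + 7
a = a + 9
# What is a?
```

Trace (tracking a):
a = 17  # -> a = 17
a = a + 7  # -> a = 24
a = a + 9  # -> a = 33

Answer: 33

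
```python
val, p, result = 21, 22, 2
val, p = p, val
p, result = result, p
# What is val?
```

Answer: 22

Derivation:
Trace (tracking val):
val, p, result = (21, 22, 2)  # -> val = 21, p = 22, result = 2
val, p = (p, val)  # -> val = 22, p = 21
p, result = (result, p)  # -> p = 2, result = 21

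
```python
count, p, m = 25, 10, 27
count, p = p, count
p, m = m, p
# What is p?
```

Answer: 27

Derivation:
Trace (tracking p):
count, p, m = (25, 10, 27)  # -> count = 25, p = 10, m = 27
count, p = (p, count)  # -> count = 10, p = 25
p, m = (m, p)  # -> p = 27, m = 25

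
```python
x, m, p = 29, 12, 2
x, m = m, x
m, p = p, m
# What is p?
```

Answer: 29

Derivation:
Trace (tracking p):
x, m, p = (29, 12, 2)  # -> x = 29, m = 12, p = 2
x, m = (m, x)  # -> x = 12, m = 29
m, p = (p, m)  # -> m = 2, p = 29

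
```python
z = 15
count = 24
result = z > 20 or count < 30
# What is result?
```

Answer: True

Derivation:
Trace (tracking result):
z = 15  # -> z = 15
count = 24  # -> count = 24
result = z > 20 or count < 30  # -> result = True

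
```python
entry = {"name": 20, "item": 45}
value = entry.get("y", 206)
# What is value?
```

Trace (tracking value):
entry = {'name': 20, 'item': 45}  # -> entry = {'name': 20, 'item': 45}
value = entry.get('y', 206)  # -> value = 206

Answer: 206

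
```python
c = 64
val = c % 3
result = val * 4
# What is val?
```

Trace (tracking val):
c = 64  # -> c = 64
val = c % 3  # -> val = 1
result = val * 4  # -> result = 4

Answer: 1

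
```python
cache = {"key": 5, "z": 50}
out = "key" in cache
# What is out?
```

Trace (tracking out):
cache = {'key': 5, 'z': 50}  # -> cache = {'key': 5, 'z': 50}
out = 'key' in cache  # -> out = True

Answer: True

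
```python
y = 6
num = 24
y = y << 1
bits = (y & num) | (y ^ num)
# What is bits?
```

Trace (tracking bits):
y = 6  # -> y = 6
num = 24  # -> num = 24
y = y << 1  # -> y = 12
bits = y & num | y ^ num  # -> bits = 28

Answer: 28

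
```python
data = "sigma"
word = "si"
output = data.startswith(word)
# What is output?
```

Answer: True

Derivation:
Trace (tracking output):
data = 'sigma'  # -> data = 'sigma'
word = 'si'  # -> word = 'si'
output = data.startswith(word)  # -> output = True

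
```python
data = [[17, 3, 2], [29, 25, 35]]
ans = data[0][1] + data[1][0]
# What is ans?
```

Trace (tracking ans):
data = [[17, 3, 2], [29, 25, 35]]  # -> data = [[17, 3, 2], [29, 25, 35]]
ans = data[0][1] + data[1][0]  # -> ans = 32

Answer: 32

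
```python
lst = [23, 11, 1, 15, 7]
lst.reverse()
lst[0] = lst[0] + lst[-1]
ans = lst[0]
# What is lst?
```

Answer: [30, 15, 1, 11, 23]

Derivation:
Trace (tracking lst):
lst = [23, 11, 1, 15, 7]  # -> lst = [23, 11, 1, 15, 7]
lst.reverse()  # -> lst = [7, 15, 1, 11, 23]
lst[0] = lst[0] + lst[-1]  # -> lst = [30, 15, 1, 11, 23]
ans = lst[0]  # -> ans = 30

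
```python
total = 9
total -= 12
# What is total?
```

Trace (tracking total):
total = 9  # -> total = 9
total -= 12  # -> total = -3

Answer: -3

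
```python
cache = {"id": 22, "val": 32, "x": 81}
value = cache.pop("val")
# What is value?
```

Answer: 32

Derivation:
Trace (tracking value):
cache = {'id': 22, 'val': 32, 'x': 81}  # -> cache = {'id': 22, 'val': 32, 'x': 81}
value = cache.pop('val')  # -> value = 32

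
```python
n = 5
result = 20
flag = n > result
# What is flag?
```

Answer: False

Derivation:
Trace (tracking flag):
n = 5  # -> n = 5
result = 20  # -> result = 20
flag = n > result  # -> flag = False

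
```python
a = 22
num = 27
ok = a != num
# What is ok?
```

Trace (tracking ok):
a = 22  # -> a = 22
num = 27  # -> num = 27
ok = a != num  # -> ok = True

Answer: True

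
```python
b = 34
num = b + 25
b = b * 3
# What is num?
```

Trace (tracking num):
b = 34  # -> b = 34
num = b + 25  # -> num = 59
b = b * 3  # -> b = 102

Answer: 59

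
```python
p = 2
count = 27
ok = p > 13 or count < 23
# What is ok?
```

Trace (tracking ok):
p = 2  # -> p = 2
count = 27  # -> count = 27
ok = p > 13 or count < 23  # -> ok = False

Answer: False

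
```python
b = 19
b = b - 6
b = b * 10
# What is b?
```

Trace (tracking b):
b = 19  # -> b = 19
b = b - 6  # -> b = 13
b = b * 10  # -> b = 130

Answer: 130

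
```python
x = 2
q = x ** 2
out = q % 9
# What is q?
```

Answer: 4

Derivation:
Trace (tracking q):
x = 2  # -> x = 2
q = x ** 2  # -> q = 4
out = q % 9  # -> out = 4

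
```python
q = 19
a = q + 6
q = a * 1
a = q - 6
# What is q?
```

Answer: 25

Derivation:
Trace (tracking q):
q = 19  # -> q = 19
a = q + 6  # -> a = 25
q = a * 1  # -> q = 25
a = q - 6  # -> a = 19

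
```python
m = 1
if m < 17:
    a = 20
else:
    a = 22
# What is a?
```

Answer: 20

Derivation:
Trace (tracking a):
m = 1  # -> m = 1
if m < 17:  # condition is True
    a = 20  # -> a = 20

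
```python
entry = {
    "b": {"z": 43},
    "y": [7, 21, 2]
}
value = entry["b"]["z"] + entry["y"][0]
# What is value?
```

Trace (tracking value):
entry = {'b': {'z': 43}, 'y': [7, 21, 2]}  # -> entry = {'b': {'z': 43}, 'y': [7, 21, 2]}
value = entry['b']['z'] + entry['y'][0]  # -> value = 50

Answer: 50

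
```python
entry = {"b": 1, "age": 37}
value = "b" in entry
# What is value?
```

Trace (tracking value):
entry = {'b': 1, 'age': 37}  # -> entry = {'b': 1, 'age': 37}
value = 'b' in entry  # -> value = True

Answer: True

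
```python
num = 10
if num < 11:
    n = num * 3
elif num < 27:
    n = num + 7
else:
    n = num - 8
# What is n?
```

Trace (tracking n):
num = 10  # -> num = 10
if num < 11:  # condition is True
    n = num * 3  # -> n = 30

Answer: 30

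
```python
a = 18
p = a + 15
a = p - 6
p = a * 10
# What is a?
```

Answer: 27

Derivation:
Trace (tracking a):
a = 18  # -> a = 18
p = a + 15  # -> p = 33
a = p - 6  # -> a = 27
p = a * 10  # -> p = 270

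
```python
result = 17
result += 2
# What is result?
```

Trace (tracking result):
result = 17  # -> result = 17
result += 2  # -> result = 19

Answer: 19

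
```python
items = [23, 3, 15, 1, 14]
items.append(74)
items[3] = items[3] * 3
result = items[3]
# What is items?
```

Answer: [23, 3, 15, 3, 14, 74]

Derivation:
Trace (tracking items):
items = [23, 3, 15, 1, 14]  # -> items = [23, 3, 15, 1, 14]
items.append(74)  # -> items = [23, 3, 15, 1, 14, 74]
items[3] = items[3] * 3  # -> items = [23, 3, 15, 3, 14, 74]
result = items[3]  # -> result = 3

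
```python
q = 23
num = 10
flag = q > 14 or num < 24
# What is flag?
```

Trace (tracking flag):
q = 23  # -> q = 23
num = 10  # -> num = 10
flag = q > 14 or num < 24  # -> flag = True

Answer: True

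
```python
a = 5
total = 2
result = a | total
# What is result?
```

Answer: 7

Derivation:
Trace (tracking result):
a = 5  # -> a = 5
total = 2  # -> total = 2
result = a | total  # -> result = 7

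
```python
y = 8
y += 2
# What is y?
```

Answer: 10

Derivation:
Trace (tracking y):
y = 8  # -> y = 8
y += 2  # -> y = 10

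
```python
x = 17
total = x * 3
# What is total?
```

Answer: 51

Derivation:
Trace (tracking total):
x = 17  # -> x = 17
total = x * 3  # -> total = 51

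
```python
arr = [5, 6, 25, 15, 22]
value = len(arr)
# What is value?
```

Answer: 5

Derivation:
Trace (tracking value):
arr = [5, 6, 25, 15, 22]  # -> arr = [5, 6, 25, 15, 22]
value = len(arr)  # -> value = 5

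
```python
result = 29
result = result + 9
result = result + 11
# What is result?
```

Answer: 49

Derivation:
Trace (tracking result):
result = 29  # -> result = 29
result = result + 9  # -> result = 38
result = result + 11  # -> result = 49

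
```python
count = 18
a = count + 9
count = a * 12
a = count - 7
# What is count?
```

Trace (tracking count):
count = 18  # -> count = 18
a = count + 9  # -> a = 27
count = a * 12  # -> count = 324
a = count - 7  # -> a = 317

Answer: 324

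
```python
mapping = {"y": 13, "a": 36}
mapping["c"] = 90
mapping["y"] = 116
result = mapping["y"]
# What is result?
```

Answer: 116

Derivation:
Trace (tracking result):
mapping = {'y': 13, 'a': 36}  # -> mapping = {'y': 13, 'a': 36}
mapping['c'] = 90  # -> mapping = {'y': 13, 'a': 36, 'c': 90}
mapping['y'] = 116  # -> mapping = {'y': 116, 'a': 36, 'c': 90}
result = mapping['y']  # -> result = 116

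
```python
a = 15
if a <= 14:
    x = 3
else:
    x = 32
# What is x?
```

Trace (tracking x):
a = 15  # -> a = 15
if a <= 14:  # condition is False
else:
    x = 32  # -> x = 32

Answer: 32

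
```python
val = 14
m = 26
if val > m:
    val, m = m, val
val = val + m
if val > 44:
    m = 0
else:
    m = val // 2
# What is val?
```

Answer: 40

Derivation:
Trace (tracking val):
val = 14  # -> val = 14
m = 26  # -> m = 26
if val > m:  # condition is False
val = val + m  # -> val = 40
if val > 44:  # condition is False
else:
    m = val // 2  # -> m = 20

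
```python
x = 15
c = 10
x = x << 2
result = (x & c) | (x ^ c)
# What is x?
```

Answer: 60

Derivation:
Trace (tracking x):
x = 15  # -> x = 15
c = 10  # -> c = 10
x = x << 2  # -> x = 60
result = x & c | x ^ c  # -> result = 62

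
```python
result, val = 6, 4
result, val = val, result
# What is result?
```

Trace (tracking result):
result, val = (6, 4)  # -> result = 6, val = 4
result, val = (val, result)  # -> result = 4, val = 6

Answer: 4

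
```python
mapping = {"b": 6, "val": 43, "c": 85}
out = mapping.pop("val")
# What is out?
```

Answer: 43

Derivation:
Trace (tracking out):
mapping = {'b': 6, 'val': 43, 'c': 85}  # -> mapping = {'b': 6, 'val': 43, 'c': 85}
out = mapping.pop('val')  # -> out = 43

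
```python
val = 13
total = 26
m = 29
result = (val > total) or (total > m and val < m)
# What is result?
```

Answer: False

Derivation:
Trace (tracking result):
val = 13  # -> val = 13
total = 26  # -> total = 26
m = 29  # -> m = 29
result = val > total or (total > m and val < m)  # -> result = False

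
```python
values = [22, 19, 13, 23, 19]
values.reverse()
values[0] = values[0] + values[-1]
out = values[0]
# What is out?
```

Answer: 41

Derivation:
Trace (tracking out):
values = [22, 19, 13, 23, 19]  # -> values = [22, 19, 13, 23, 19]
values.reverse()  # -> values = [19, 23, 13, 19, 22]
values[0] = values[0] + values[-1]  # -> values = [41, 23, 13, 19, 22]
out = values[0]  # -> out = 41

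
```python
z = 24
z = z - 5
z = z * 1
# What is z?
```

Trace (tracking z):
z = 24  # -> z = 24
z = z - 5  # -> z = 19
z = z * 1  # -> z = 19

Answer: 19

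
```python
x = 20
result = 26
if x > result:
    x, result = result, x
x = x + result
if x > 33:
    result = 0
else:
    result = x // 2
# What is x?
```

Trace (tracking x):
x = 20  # -> x = 20
result = 26  # -> result = 26
if x > result:  # condition is False
x = x + result  # -> x = 46
if x > 33:  # condition is True
    result = 0  # -> result = 0

Answer: 46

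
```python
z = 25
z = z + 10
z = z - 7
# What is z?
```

Answer: 28

Derivation:
Trace (tracking z):
z = 25  # -> z = 25
z = z + 10  # -> z = 35
z = z - 7  # -> z = 28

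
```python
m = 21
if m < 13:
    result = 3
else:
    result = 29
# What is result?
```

Trace (tracking result):
m = 21  # -> m = 21
if m < 13:  # condition is False
else:
    result = 29  # -> result = 29

Answer: 29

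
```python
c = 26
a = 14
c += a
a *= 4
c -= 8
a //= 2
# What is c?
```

Trace (tracking c):
c = 26  # -> c = 26
a = 14  # -> a = 14
c += a  # -> c = 40
a *= 4  # -> a = 56
c -= 8  # -> c = 32
a //= 2  # -> a = 28

Answer: 32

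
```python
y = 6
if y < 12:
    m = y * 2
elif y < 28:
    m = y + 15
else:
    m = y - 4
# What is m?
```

Answer: 12

Derivation:
Trace (tracking m):
y = 6  # -> y = 6
if y < 12:  # condition is True
    m = y * 2  # -> m = 12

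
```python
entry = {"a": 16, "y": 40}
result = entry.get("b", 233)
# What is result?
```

Trace (tracking result):
entry = {'a': 16, 'y': 40}  # -> entry = {'a': 16, 'y': 40}
result = entry.get('b', 233)  # -> result = 233

Answer: 233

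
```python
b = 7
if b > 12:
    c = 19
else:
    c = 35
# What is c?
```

Answer: 35

Derivation:
Trace (tracking c):
b = 7  # -> b = 7
if b > 12:  # condition is False
else:
    c = 35  # -> c = 35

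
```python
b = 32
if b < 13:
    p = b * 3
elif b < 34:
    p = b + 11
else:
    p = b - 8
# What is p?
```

Trace (tracking p):
b = 32  # -> b = 32
if b < 13:  # condition is False
elif b < 34:  # condition is True
    p = b + 11  # -> p = 43

Answer: 43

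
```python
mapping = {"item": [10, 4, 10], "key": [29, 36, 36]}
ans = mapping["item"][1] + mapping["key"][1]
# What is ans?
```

Trace (tracking ans):
mapping = {'item': [10, 4, 10], 'key': [29, 36, 36]}  # -> mapping = {'item': [10, 4, 10], 'key': [29, 36, 36]}
ans = mapping['item'][1] + mapping['key'][1]  # -> ans = 40

Answer: 40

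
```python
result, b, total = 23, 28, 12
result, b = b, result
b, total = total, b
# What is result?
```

Trace (tracking result):
result, b, total = (23, 28, 12)  # -> result = 23, b = 28, total = 12
result, b = (b, result)  # -> result = 28, b = 23
b, total = (total, b)  # -> b = 12, total = 23

Answer: 28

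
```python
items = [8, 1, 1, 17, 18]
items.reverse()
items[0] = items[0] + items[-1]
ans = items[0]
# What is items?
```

Answer: [26, 17, 1, 1, 8]

Derivation:
Trace (tracking items):
items = [8, 1, 1, 17, 18]  # -> items = [8, 1, 1, 17, 18]
items.reverse()  # -> items = [18, 17, 1, 1, 8]
items[0] = items[0] + items[-1]  # -> items = [26, 17, 1, 1, 8]
ans = items[0]  # -> ans = 26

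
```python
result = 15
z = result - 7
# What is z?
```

Trace (tracking z):
result = 15  # -> result = 15
z = result - 7  # -> z = 8

Answer: 8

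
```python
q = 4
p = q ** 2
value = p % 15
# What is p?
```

Trace (tracking p):
q = 4  # -> q = 4
p = q ** 2  # -> p = 16
value = p % 15  # -> value = 1

Answer: 16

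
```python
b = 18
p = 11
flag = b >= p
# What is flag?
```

Answer: True

Derivation:
Trace (tracking flag):
b = 18  # -> b = 18
p = 11  # -> p = 11
flag = b >= p  # -> flag = True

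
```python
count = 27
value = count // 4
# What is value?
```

Trace (tracking value):
count = 27  # -> count = 27
value = count // 4  # -> value = 6

Answer: 6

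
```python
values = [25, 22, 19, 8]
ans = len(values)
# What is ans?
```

Answer: 4

Derivation:
Trace (tracking ans):
values = [25, 22, 19, 8]  # -> values = [25, 22, 19, 8]
ans = len(values)  # -> ans = 4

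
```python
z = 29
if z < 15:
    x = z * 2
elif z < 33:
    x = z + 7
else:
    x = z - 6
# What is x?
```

Trace (tracking x):
z = 29  # -> z = 29
if z < 15:  # condition is False
elif z < 33:  # condition is True
    x = z + 7  # -> x = 36

Answer: 36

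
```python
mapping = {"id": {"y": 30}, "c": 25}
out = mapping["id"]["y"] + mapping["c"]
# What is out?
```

Answer: 55

Derivation:
Trace (tracking out):
mapping = {'id': {'y': 30}, 'c': 25}  # -> mapping = {'id': {'y': 30}, 'c': 25}
out = mapping['id']['y'] + mapping['c']  # -> out = 55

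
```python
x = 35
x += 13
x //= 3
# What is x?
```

Answer: 16

Derivation:
Trace (tracking x):
x = 35  # -> x = 35
x += 13  # -> x = 48
x //= 3  # -> x = 16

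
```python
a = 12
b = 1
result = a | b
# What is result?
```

Answer: 13

Derivation:
Trace (tracking result):
a = 12  # -> a = 12
b = 1  # -> b = 1
result = a | b  # -> result = 13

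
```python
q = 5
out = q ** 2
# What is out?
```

Trace (tracking out):
q = 5  # -> q = 5
out = q ** 2  # -> out = 25

Answer: 25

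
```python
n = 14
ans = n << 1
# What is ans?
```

Trace (tracking ans):
n = 14  # -> n = 14
ans = n << 1  # -> ans = 28

Answer: 28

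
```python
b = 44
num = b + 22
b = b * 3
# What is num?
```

Answer: 66

Derivation:
Trace (tracking num):
b = 44  # -> b = 44
num = b + 22  # -> num = 66
b = b * 3  # -> b = 132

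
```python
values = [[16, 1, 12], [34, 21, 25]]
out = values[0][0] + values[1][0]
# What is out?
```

Trace (tracking out):
values = [[16, 1, 12], [34, 21, 25]]  # -> values = [[16, 1, 12], [34, 21, 25]]
out = values[0][0] + values[1][0]  # -> out = 50

Answer: 50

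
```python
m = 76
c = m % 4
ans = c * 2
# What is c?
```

Trace (tracking c):
m = 76  # -> m = 76
c = m % 4  # -> c = 0
ans = c * 2  # -> ans = 0

Answer: 0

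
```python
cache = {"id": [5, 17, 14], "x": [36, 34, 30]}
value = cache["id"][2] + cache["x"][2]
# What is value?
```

Answer: 44

Derivation:
Trace (tracking value):
cache = {'id': [5, 17, 14], 'x': [36, 34, 30]}  # -> cache = {'id': [5, 17, 14], 'x': [36, 34, 30]}
value = cache['id'][2] + cache['x'][2]  # -> value = 44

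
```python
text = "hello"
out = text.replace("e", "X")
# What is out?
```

Answer: 'hXllo'

Derivation:
Trace (tracking out):
text = 'hello'  # -> text = 'hello'
out = text.replace('e', 'X')  # -> out = 'hXllo'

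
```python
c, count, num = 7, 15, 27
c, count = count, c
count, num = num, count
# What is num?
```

Trace (tracking num):
c, count, num = (7, 15, 27)  # -> c = 7, count = 15, num = 27
c, count = (count, c)  # -> c = 15, count = 7
count, num = (num, count)  # -> count = 27, num = 7

Answer: 7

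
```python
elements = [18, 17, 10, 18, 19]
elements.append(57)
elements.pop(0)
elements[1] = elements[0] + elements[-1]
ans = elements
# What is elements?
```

Trace (tracking elements):
elements = [18, 17, 10, 18, 19]  # -> elements = [18, 17, 10, 18, 19]
elements.append(57)  # -> elements = [18, 17, 10, 18, 19, 57]
elements.pop(0)  # -> elements = [17, 10, 18, 19, 57]
elements[1] = elements[0] + elements[-1]  # -> elements = [17, 74, 18, 19, 57]
ans = elements  # -> ans = [17, 74, 18, 19, 57]

Answer: [17, 74, 18, 19, 57]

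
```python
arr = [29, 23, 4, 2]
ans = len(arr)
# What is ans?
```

Trace (tracking ans):
arr = [29, 23, 4, 2]  # -> arr = [29, 23, 4, 2]
ans = len(arr)  # -> ans = 4

Answer: 4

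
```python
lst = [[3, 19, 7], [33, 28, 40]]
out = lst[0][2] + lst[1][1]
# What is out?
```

Answer: 35

Derivation:
Trace (tracking out):
lst = [[3, 19, 7], [33, 28, 40]]  # -> lst = [[3, 19, 7], [33, 28, 40]]
out = lst[0][2] + lst[1][1]  # -> out = 35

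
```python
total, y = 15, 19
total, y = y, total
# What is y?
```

Trace (tracking y):
total, y = (15, 19)  # -> total = 15, y = 19
total, y = (y, total)  # -> total = 19, y = 15

Answer: 15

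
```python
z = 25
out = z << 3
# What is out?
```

Trace (tracking out):
z = 25  # -> z = 25
out = z << 3  # -> out = 200

Answer: 200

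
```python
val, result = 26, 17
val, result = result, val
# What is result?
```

Trace (tracking result):
val, result = (26, 17)  # -> val = 26, result = 17
val, result = (result, val)  # -> val = 17, result = 26

Answer: 26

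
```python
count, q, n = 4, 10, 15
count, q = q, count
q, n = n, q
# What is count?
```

Answer: 10

Derivation:
Trace (tracking count):
count, q, n = (4, 10, 15)  # -> count = 4, q = 10, n = 15
count, q = (q, count)  # -> count = 10, q = 4
q, n = (n, q)  # -> q = 15, n = 4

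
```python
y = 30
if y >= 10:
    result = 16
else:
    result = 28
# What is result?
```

Answer: 16

Derivation:
Trace (tracking result):
y = 30  # -> y = 30
if y >= 10:  # condition is True
    result = 16  # -> result = 16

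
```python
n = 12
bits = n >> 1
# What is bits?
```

Answer: 6

Derivation:
Trace (tracking bits):
n = 12  # -> n = 12
bits = n >> 1  # -> bits = 6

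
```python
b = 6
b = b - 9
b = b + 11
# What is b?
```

Trace (tracking b):
b = 6  # -> b = 6
b = b - 9  # -> b = -3
b = b + 11  # -> b = 8

Answer: 8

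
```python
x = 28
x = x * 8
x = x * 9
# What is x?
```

Trace (tracking x):
x = 28  # -> x = 28
x = x * 8  # -> x = 224
x = x * 9  # -> x = 2016

Answer: 2016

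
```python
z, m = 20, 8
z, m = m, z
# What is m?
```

Trace (tracking m):
z, m = (20, 8)  # -> z = 20, m = 8
z, m = (m, z)  # -> z = 8, m = 20

Answer: 20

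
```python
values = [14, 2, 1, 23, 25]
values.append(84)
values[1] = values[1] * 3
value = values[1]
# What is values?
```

Answer: [14, 6, 1, 23, 25, 84]

Derivation:
Trace (tracking values):
values = [14, 2, 1, 23, 25]  # -> values = [14, 2, 1, 23, 25]
values.append(84)  # -> values = [14, 2, 1, 23, 25, 84]
values[1] = values[1] * 3  # -> values = [14, 6, 1, 23, 25, 84]
value = values[1]  # -> value = 6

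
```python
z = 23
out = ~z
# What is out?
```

Trace (tracking out):
z = 23  # -> z = 23
out = ~z  # -> out = -24

Answer: -24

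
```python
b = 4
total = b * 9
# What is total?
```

Answer: 36

Derivation:
Trace (tracking total):
b = 4  # -> b = 4
total = b * 9  # -> total = 36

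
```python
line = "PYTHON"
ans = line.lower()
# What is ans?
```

Trace (tracking ans):
line = 'PYTHON'  # -> line = 'PYTHON'
ans = line.lower()  # -> ans = 'python'

Answer: 'python'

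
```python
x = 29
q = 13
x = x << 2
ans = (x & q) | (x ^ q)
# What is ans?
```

Trace (tracking ans):
x = 29  # -> x = 29
q = 13  # -> q = 13
x = x << 2  # -> x = 116
ans = x & q | x ^ q  # -> ans = 125

Answer: 125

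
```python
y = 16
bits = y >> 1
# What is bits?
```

Trace (tracking bits):
y = 16  # -> y = 16
bits = y >> 1  # -> bits = 8

Answer: 8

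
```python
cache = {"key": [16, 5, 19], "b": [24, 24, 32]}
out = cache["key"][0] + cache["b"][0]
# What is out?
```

Trace (tracking out):
cache = {'key': [16, 5, 19], 'b': [24, 24, 32]}  # -> cache = {'key': [16, 5, 19], 'b': [24, 24, 32]}
out = cache['key'][0] + cache['b'][0]  # -> out = 40

Answer: 40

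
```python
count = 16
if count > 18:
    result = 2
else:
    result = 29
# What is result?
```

Answer: 29

Derivation:
Trace (tracking result):
count = 16  # -> count = 16
if count > 18:  # condition is False
else:
    result = 29  # -> result = 29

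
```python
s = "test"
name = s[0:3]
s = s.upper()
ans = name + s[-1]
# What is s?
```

Trace (tracking s):
s = 'test'  # -> s = 'test'
name = s[0:3]  # -> name = 'tes'
s = s.upper()  # -> s = 'TEST'
ans = name + s[-1]  # -> ans = 'tesT'

Answer: 'TEST'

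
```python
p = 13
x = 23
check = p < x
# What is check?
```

Answer: True

Derivation:
Trace (tracking check):
p = 13  # -> p = 13
x = 23  # -> x = 23
check = p < x  # -> check = True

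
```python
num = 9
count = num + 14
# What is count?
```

Answer: 23

Derivation:
Trace (tracking count):
num = 9  # -> num = 9
count = num + 14  # -> count = 23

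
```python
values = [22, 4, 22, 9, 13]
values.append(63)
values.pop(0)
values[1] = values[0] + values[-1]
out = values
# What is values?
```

Answer: [4, 67, 9, 13, 63]

Derivation:
Trace (tracking values):
values = [22, 4, 22, 9, 13]  # -> values = [22, 4, 22, 9, 13]
values.append(63)  # -> values = [22, 4, 22, 9, 13, 63]
values.pop(0)  # -> values = [4, 22, 9, 13, 63]
values[1] = values[0] + values[-1]  # -> values = [4, 67, 9, 13, 63]
out = values  # -> out = [4, 67, 9, 13, 63]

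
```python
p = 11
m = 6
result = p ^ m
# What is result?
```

Trace (tracking result):
p = 11  # -> p = 11
m = 6  # -> m = 6
result = p ^ m  # -> result = 13

Answer: 13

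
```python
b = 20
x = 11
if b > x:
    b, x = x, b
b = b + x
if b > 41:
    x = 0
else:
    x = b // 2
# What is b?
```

Trace (tracking b):
b = 20  # -> b = 20
x = 11  # -> x = 11
if b > x:  # condition is True
    b, x = (x, b)  # -> b = 11, x = 20
b = b + x  # -> b = 31
if b > 41:  # condition is False
else:
    x = b // 2  # -> x = 15

Answer: 31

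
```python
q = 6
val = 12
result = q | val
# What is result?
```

Answer: 14

Derivation:
Trace (tracking result):
q = 6  # -> q = 6
val = 12  # -> val = 12
result = q | val  # -> result = 14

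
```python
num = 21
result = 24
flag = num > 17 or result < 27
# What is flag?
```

Trace (tracking flag):
num = 21  # -> num = 21
result = 24  # -> result = 24
flag = num > 17 or result < 27  # -> flag = True

Answer: True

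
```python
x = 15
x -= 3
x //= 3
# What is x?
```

Trace (tracking x):
x = 15  # -> x = 15
x -= 3  # -> x = 12
x //= 3  # -> x = 4

Answer: 4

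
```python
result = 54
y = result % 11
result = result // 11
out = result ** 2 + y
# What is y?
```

Trace (tracking y):
result = 54  # -> result = 54
y = result % 11  # -> y = 10
result = result // 11  # -> result = 4
out = result ** 2 + y  # -> out = 26

Answer: 10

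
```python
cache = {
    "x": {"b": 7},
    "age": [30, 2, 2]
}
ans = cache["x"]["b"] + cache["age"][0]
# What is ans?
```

Trace (tracking ans):
cache = {'x': {'b': 7}, 'age': [30, 2, 2]}  # -> cache = {'x': {'b': 7}, 'age': [30, 2, 2]}
ans = cache['x']['b'] + cache['age'][0]  # -> ans = 37

Answer: 37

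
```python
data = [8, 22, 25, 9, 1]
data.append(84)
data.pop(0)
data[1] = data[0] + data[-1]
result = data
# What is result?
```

Trace (tracking result):
data = [8, 22, 25, 9, 1]  # -> data = [8, 22, 25, 9, 1]
data.append(84)  # -> data = [8, 22, 25, 9, 1, 84]
data.pop(0)  # -> data = [22, 25, 9, 1, 84]
data[1] = data[0] + data[-1]  # -> data = [22, 106, 9, 1, 84]
result = data  # -> result = [22, 106, 9, 1, 84]

Answer: [22, 106, 9, 1, 84]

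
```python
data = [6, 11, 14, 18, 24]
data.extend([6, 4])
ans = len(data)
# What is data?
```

Trace (tracking data):
data = [6, 11, 14, 18, 24]  # -> data = [6, 11, 14, 18, 24]
data.extend([6, 4])  # -> data = [6, 11, 14, 18, 24, 6, 4]
ans = len(data)  # -> ans = 7

Answer: [6, 11, 14, 18, 24, 6, 4]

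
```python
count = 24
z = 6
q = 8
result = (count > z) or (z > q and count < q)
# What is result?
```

Answer: True

Derivation:
Trace (tracking result):
count = 24  # -> count = 24
z = 6  # -> z = 6
q = 8  # -> q = 8
result = count > z or (z > q and count < q)  # -> result = True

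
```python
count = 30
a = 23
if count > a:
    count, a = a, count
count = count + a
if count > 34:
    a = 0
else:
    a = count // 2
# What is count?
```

Trace (tracking count):
count = 30  # -> count = 30
a = 23  # -> a = 23
if count > a:  # condition is True
    count, a = (a, count)  # -> count = 23, a = 30
count = count + a  # -> count = 53
if count > 34:  # condition is True
    a = 0  # -> a = 0

Answer: 53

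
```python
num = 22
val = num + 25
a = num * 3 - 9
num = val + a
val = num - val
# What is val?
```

Answer: 57

Derivation:
Trace (tracking val):
num = 22  # -> num = 22
val = num + 25  # -> val = 47
a = num * 3 - 9  # -> a = 57
num = val + a  # -> num = 104
val = num - val  # -> val = 57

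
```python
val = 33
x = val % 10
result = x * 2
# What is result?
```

Trace (tracking result):
val = 33  # -> val = 33
x = val % 10  # -> x = 3
result = x * 2  # -> result = 6

Answer: 6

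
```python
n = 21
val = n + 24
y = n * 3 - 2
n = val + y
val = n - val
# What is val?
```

Answer: 61

Derivation:
Trace (tracking val):
n = 21  # -> n = 21
val = n + 24  # -> val = 45
y = n * 3 - 2  # -> y = 61
n = val + y  # -> n = 106
val = n - val  # -> val = 61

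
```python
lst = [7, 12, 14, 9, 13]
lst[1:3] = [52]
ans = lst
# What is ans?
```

Trace (tracking ans):
lst = [7, 12, 14, 9, 13]  # -> lst = [7, 12, 14, 9, 13]
lst[1:3] = [52]  # -> lst = [7, 52, 9, 13]
ans = lst  # -> ans = [7, 52, 9, 13]

Answer: [7, 52, 9, 13]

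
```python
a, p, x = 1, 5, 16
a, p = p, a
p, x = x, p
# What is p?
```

Trace (tracking p):
a, p, x = (1, 5, 16)  # -> a = 1, p = 5, x = 16
a, p = (p, a)  # -> a = 5, p = 1
p, x = (x, p)  # -> p = 16, x = 1

Answer: 16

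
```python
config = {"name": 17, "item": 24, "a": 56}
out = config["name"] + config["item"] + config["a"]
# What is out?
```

Answer: 97

Derivation:
Trace (tracking out):
config = {'name': 17, 'item': 24, 'a': 56}  # -> config = {'name': 17, 'item': 24, 'a': 56}
out = config['name'] + config['item'] + config['a']  # -> out = 97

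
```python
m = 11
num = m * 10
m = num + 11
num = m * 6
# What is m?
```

Trace (tracking m):
m = 11  # -> m = 11
num = m * 10  # -> num = 110
m = num + 11  # -> m = 121
num = m * 6  # -> num = 726

Answer: 121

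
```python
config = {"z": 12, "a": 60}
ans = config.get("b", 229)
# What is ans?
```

Trace (tracking ans):
config = {'z': 12, 'a': 60}  # -> config = {'z': 12, 'a': 60}
ans = config.get('b', 229)  # -> ans = 229

Answer: 229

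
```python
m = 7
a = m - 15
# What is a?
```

Answer: -8

Derivation:
Trace (tracking a):
m = 7  # -> m = 7
a = m - 15  # -> a = -8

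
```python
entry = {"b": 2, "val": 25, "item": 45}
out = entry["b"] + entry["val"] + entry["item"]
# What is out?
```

Answer: 72

Derivation:
Trace (tracking out):
entry = {'b': 2, 'val': 25, 'item': 45}  # -> entry = {'b': 2, 'val': 25, 'item': 45}
out = entry['b'] + entry['val'] + entry['item']  # -> out = 72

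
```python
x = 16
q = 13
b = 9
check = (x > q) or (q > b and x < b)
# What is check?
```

Answer: True

Derivation:
Trace (tracking check):
x = 16  # -> x = 16
q = 13  # -> q = 13
b = 9  # -> b = 9
check = x > q or (q > b and x < b)  # -> check = True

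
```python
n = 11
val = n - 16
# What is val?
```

Answer: -5

Derivation:
Trace (tracking val):
n = 11  # -> n = 11
val = n - 16  # -> val = -5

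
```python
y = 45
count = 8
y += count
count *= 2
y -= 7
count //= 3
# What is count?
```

Trace (tracking count):
y = 45  # -> y = 45
count = 8  # -> count = 8
y += count  # -> y = 53
count *= 2  # -> count = 16
y -= 7  # -> y = 46
count //= 3  # -> count = 5

Answer: 5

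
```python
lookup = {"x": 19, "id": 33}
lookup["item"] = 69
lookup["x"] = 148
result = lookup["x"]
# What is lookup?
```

Answer: {'x': 148, 'id': 33, 'item': 69}

Derivation:
Trace (tracking lookup):
lookup = {'x': 19, 'id': 33}  # -> lookup = {'x': 19, 'id': 33}
lookup['item'] = 69  # -> lookup = {'x': 19, 'id': 33, 'item': 69}
lookup['x'] = 148  # -> lookup = {'x': 148, 'id': 33, 'item': 69}
result = lookup['x']  # -> result = 148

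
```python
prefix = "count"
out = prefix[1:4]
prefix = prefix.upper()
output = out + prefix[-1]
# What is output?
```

Answer: 'ounT'

Derivation:
Trace (tracking output):
prefix = 'count'  # -> prefix = 'count'
out = prefix[1:4]  # -> out = 'oun'
prefix = prefix.upper()  # -> prefix = 'COUNT'
output = out + prefix[-1]  # -> output = 'ounT'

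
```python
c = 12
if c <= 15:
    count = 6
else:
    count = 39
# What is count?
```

Answer: 6

Derivation:
Trace (tracking count):
c = 12  # -> c = 12
if c <= 15:  # condition is True
    count = 6  # -> count = 6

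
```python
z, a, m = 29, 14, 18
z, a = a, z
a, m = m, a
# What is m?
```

Trace (tracking m):
z, a, m = (29, 14, 18)  # -> z = 29, a = 14, m = 18
z, a = (a, z)  # -> z = 14, a = 29
a, m = (m, a)  # -> a = 18, m = 29

Answer: 29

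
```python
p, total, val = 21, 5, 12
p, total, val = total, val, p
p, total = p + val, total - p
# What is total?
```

Answer: 7

Derivation:
Trace (tracking total):
p, total, val = (21, 5, 12)  # -> p = 21, total = 5, val = 12
p, total, val = (total, val, p)  # -> p = 5, total = 12, val = 21
p, total = (p + val, total - p)  # -> p = 26, total = 7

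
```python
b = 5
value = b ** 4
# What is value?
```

Answer: 625

Derivation:
Trace (tracking value):
b = 5  # -> b = 5
value = b ** 4  # -> value = 625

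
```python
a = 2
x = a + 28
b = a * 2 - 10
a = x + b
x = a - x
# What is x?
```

Trace (tracking x):
a = 2  # -> a = 2
x = a + 28  # -> x = 30
b = a * 2 - 10  # -> b = -6
a = x + b  # -> a = 24
x = a - x  # -> x = -6

Answer: -6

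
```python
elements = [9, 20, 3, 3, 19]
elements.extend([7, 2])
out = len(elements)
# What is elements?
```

Trace (tracking elements):
elements = [9, 20, 3, 3, 19]  # -> elements = [9, 20, 3, 3, 19]
elements.extend([7, 2])  # -> elements = [9, 20, 3, 3, 19, 7, 2]
out = len(elements)  # -> out = 7

Answer: [9, 20, 3, 3, 19, 7, 2]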